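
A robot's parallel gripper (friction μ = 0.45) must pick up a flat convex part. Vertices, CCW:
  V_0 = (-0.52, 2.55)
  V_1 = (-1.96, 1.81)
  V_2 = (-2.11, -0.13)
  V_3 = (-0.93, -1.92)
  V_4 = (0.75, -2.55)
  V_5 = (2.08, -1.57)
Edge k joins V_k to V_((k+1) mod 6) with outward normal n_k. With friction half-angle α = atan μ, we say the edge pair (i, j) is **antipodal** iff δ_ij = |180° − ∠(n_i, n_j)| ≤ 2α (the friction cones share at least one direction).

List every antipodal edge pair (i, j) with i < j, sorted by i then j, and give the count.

α = atan 0.45 = 24.23°;  2α = 48.46°
n_0 = (-0.4571, +0.8894)
n_1 = (-0.9970, +0.0771)
n_2 = (-0.8349, -0.5504)
n_3 = (-0.3511, -0.9363)
n_4 = (+0.5932, -0.8051)
n_5 = (+0.8457, +0.5337)
  (0,1): δ = 121.62°  ·
  (0,2): δ = 83.80°  ·
  (0,3): δ = 47.75°  ✓
  (0,4): δ = 9.19°  ✓
  (0,5): δ = 95.06°  ·
  (1,2): δ = 142.19°  ·
  (1,3): δ = 106.13°  ·
  (1,4): δ = 49.19°  ·
  (1,5): δ = 36.68°  ✓
  (2,3): δ = 143.95°  ·
  (2,4): δ = 87.01°  ·
  (2,5): δ = 1.14°  ✓
  (3,4): δ = 123.06°  ·
  (3,5): δ = 37.19°  ✓
  (4,5): δ = 94.13°  ·
antipodal pairs: 5

count = 5; pairs: (0,3), (0,4), (1,5), (2,5), (3,5)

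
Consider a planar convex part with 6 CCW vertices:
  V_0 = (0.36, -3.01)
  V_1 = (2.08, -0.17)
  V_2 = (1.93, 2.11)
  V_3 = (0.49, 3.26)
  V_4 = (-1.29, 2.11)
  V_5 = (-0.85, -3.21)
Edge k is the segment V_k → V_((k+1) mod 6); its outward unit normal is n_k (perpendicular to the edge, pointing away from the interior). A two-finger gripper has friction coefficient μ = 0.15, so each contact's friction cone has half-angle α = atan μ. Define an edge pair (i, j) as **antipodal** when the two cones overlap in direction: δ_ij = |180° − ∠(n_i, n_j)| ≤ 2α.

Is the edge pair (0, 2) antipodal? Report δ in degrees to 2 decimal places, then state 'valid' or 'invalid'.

δ = 97.41°, invalid

α = atan 0.15 = 8.53°;  2α = 17.06°
edge 0: e_0 = (+1.72, +2.84);  n_0 = (+0.8554, -0.5180)
edge 2: e_2 = (-1.44, +1.15);  n_2 = (+0.6240, +0.7814)
∠(n_0, n_2) = 82.59°
δ = |180° − 82.59°| = 97.41°
97.41° > 2α = 17.06°  →  invalid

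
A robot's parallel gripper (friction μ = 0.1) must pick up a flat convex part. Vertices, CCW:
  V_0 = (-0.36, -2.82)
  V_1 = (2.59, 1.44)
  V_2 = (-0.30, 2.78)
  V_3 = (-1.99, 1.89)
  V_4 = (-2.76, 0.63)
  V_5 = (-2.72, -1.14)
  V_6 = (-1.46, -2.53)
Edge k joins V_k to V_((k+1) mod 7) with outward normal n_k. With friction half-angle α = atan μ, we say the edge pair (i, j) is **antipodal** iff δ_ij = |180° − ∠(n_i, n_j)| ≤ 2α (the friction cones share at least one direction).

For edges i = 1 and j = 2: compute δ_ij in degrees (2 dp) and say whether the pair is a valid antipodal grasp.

δ = 127.35°, invalid

α = atan 0.1 = 5.71°;  2α = 11.42°
edge 1: e_1 = (-2.89, +1.34);  n_1 = (+0.4207, +0.9072)
edge 2: e_2 = (-1.69, -0.89);  n_2 = (-0.4660, +0.8848)
∠(n_1, n_2) = 52.65°
δ = |180° − 52.65°| = 127.35°
127.35° > 2α = 11.42°  →  invalid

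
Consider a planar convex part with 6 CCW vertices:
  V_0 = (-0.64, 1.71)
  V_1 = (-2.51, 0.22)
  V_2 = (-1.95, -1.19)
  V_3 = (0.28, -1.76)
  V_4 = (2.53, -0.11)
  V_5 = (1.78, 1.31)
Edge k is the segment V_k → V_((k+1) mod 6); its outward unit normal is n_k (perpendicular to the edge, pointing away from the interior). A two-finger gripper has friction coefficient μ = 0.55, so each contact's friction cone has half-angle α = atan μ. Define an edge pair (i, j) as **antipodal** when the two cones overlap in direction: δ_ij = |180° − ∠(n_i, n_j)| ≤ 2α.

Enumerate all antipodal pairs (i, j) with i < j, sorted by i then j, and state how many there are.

α = atan 0.55 = 28.81°;  2α = 57.62°
n_0 = (-0.6232, +0.7821)
n_1 = (-0.9294, -0.3691)
n_2 = (-0.2476, -0.9689)
n_3 = (+0.5914, -0.8064)
n_4 = (+0.8842, +0.4670)
n_5 = (+0.1631, +0.9866)
  (0,1): δ = 106.89°  ·
  (0,2): δ = 52.89°  ✓
  (0,3): δ = 2.29°  ✓
  (0,4): δ = 79.29°  ·
  (0,5): δ = 132.07°  ·
  (1,2): δ = 126.00°  ·
  (1,3): δ = 75.41°  ·
  (1,4): δ = 6.18°  ✓
  (1,5): δ = 58.95°  ·
  (2,3): δ = 129.41°  ·
  (2,4): δ = 47.82°  ✓
  (2,5): δ = 4.95°  ✓
  (3,4): δ = 98.41°  ·
  (3,5): δ = 45.64°  ✓
  (4,5): δ = 127.23°  ·
antipodal pairs: 6

count = 6; pairs: (0,2), (0,3), (1,4), (2,4), (2,5), (3,5)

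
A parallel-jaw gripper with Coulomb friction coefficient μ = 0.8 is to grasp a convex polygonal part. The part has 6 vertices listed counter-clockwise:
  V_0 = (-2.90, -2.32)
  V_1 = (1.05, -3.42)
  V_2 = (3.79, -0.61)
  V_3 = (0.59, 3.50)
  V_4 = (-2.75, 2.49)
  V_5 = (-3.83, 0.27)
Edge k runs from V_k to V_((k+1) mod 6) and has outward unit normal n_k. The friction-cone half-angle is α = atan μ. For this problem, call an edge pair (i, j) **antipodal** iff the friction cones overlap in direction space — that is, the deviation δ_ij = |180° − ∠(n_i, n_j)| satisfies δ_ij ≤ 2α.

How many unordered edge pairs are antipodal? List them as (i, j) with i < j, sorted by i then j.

count = 7; pairs: (0,2), (0,3), (1,3), (1,4), (1,5), (2,4), (2,5)

α = atan 0.8 = 38.66°;  2α = 77.32°
n_0 = (-0.2683, -0.9633)
n_1 = (+0.7160, -0.6981)
n_2 = (+0.7890, +0.6143)
n_3 = (-0.2895, +0.9572)
n_4 = (-0.8992, +0.4375)
n_5 = (-0.9412, -0.3379)
  (0,1): δ = 118.72°  ·
  (0,2): δ = 36.53°  ✓
  (0,3): δ = 32.39°  ✓
  (0,4): δ = 79.62°  ·
  (0,5): δ = 125.31°  ·
  (1,2): δ = 97.82°  ·
  (1,3): δ = 28.90°  ✓
  (1,4): δ = 18.34°  ✓
  (1,5): δ = 64.03°  ✓
  (2,3): δ = 111.08°  ·
  (2,4): δ = 63.85°  ✓
  (2,5): δ = 18.15°  ✓
  (3,4): δ = 132.77°  ·
  (3,5): δ = 87.07°  ·
  (4,5): δ = 134.31°  ·
antipodal pairs: 7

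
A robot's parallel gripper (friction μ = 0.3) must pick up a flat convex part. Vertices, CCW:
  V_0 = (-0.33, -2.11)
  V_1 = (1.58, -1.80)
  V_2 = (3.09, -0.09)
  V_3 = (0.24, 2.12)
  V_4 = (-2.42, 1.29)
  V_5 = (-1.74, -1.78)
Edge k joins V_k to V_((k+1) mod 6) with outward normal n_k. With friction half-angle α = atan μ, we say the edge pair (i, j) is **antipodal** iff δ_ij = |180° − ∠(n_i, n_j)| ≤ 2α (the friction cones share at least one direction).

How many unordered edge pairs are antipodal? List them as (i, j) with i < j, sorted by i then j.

count = 4; pairs: (0,3), (1,3), (2,5), (3,5)

α = atan 0.3 = 16.70°;  2α = 33.40°
n_0 = (+0.1602, -0.9871)
n_1 = (+0.7496, -0.6619)
n_2 = (+0.6128, +0.7902)
n_3 = (-0.2979, +0.9546)
n_4 = (-0.9763, -0.2163)
n_5 = (-0.2279, -0.9737)
  (0,1): δ = 140.66°  ·
  (0,2): δ = 47.01°  ·
  (0,3): δ = 8.11°  ✓
  (0,4): δ = 93.27°  ·
  (0,5): δ = 157.61°  ·
  (1,2): δ = 86.35°  ·
  (1,3): δ = 31.22°  ✓
  (1,4): δ = 53.94°  ·
  (1,5): δ = 118.27°  ·
  (2,3): δ = 124.88°  ·
  (2,4): δ = 39.72°  ·
  (2,5): δ = 24.62°  ✓
  (3,4): δ = 94.84°  ·
  (3,5): δ = 30.50°  ✓
  (4,5): δ = 115.66°  ·
antipodal pairs: 4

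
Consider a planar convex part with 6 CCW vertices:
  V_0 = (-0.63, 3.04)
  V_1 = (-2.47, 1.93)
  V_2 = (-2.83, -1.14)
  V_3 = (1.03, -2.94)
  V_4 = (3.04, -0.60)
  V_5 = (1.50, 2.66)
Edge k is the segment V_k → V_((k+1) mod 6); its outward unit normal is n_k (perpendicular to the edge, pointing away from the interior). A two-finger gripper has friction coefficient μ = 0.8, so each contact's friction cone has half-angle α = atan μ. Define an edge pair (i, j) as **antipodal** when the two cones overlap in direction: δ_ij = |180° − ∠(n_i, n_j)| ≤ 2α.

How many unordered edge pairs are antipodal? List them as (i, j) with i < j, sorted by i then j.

count = 7; pairs: (0,2), (0,3), (1,3), (1,4), (2,4), (2,5), (3,5)

α = atan 0.8 = 38.66°;  2α = 77.32°
n_0 = (-0.5165, +0.8563)
n_1 = (-0.9932, +0.1165)
n_2 = (-0.4226, -0.9063)
n_3 = (+0.7586, -0.6516)
n_4 = (+0.9042, +0.4271)
n_5 = (+0.1756, +0.9845)
  (0,1): δ = 127.79°  ·
  (0,2): δ = 56.10°  ✓
  (0,3): δ = 18.24°  ✓
  (0,4): δ = 84.18°  ·
  (0,5): δ = 138.78°  ·
  (1,2): δ = 108.31°  ·
  (1,3): δ = 33.97°  ✓
  (1,4): δ = 31.97°  ✓
  (1,5): δ = 86.57°  ·
  (2,3): δ = 105.66°  ·
  (2,4): δ = 39.71°  ✓
  (2,5): δ = 14.89°  ✓
  (3,4): δ = 114.05°  ·
  (3,5): δ = 59.45°  ✓
  (4,5): δ = 125.40°  ·
antipodal pairs: 7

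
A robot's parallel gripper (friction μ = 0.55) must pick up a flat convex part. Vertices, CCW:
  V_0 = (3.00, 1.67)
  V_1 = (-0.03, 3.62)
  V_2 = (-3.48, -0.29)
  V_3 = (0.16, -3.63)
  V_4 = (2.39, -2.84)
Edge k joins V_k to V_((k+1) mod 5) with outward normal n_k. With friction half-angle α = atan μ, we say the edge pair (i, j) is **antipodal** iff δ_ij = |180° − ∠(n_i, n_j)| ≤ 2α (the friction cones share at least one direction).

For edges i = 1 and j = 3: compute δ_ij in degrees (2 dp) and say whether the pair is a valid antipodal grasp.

δ = 29.07°, valid

α = atan 0.55 = 28.81°;  2α = 57.62°
edge 1: e_1 = (-3.45, -3.91);  n_1 = (-0.7498, +0.6616)
edge 3: e_3 = (+2.23, +0.79);  n_3 = (+0.3339, -0.9426)
∠(n_1, n_3) = 150.93°
δ = |180° − 150.93°| = 29.07°
29.07° ≤ 2α = 57.62°  →  valid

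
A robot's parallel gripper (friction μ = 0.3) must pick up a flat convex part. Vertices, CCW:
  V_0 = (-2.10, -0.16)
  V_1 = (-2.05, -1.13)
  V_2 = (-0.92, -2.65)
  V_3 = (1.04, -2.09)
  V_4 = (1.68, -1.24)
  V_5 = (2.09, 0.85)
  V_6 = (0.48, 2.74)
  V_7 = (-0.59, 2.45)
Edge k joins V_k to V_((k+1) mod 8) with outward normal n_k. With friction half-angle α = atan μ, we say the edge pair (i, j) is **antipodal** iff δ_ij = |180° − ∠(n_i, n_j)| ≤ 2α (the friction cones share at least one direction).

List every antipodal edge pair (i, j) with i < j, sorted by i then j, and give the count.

α = atan 0.3 = 16.70°;  2α = 33.40°
n_0 = (-0.9987, -0.0515)
n_1 = (-0.8025, -0.5966)
n_2 = (+0.2747, -0.9615)
n_3 = (+0.7989, -0.6015)
n_4 = (+0.9813, -0.1925)
n_5 = (+0.7612, +0.6485)
n_6 = (-0.2616, +0.9652)
n_7 = (-0.8656, +0.5008)
  (0,1): δ = 146.32°  ·
  (0,2): δ = 77.01°  ·
  (0,3): δ = 39.93°  ·
  (0,4): δ = 14.05°  ✓
  (0,5): δ = 37.48°  ·
  (0,6): δ = 102.21°  ·
  (0,7): δ = 147.00°  ·
  (1,2): δ = 110.68°  ·
  (1,3): δ = 73.61°  ·
  (1,4): δ = 47.73°  ·
  (1,5): δ = 3.80°  ✓
  (1,6): δ = 68.54°  ·
  (1,7): δ = 113.32°  ·
  (2,3): δ = 142.92°  ·
  (2,4): δ = 117.04°  ·
  (2,5): δ = 65.52°  ·
  (2,6): δ = 0.78°  ✓
  (2,7): δ = 44.00°  ·
  (3,4): δ = 154.12°  ·
  (3,5): δ = 102.60°  ·
  (3,6): δ = 37.86°  ·
  (3,7): δ = 6.93°  ✓
  (4,5): δ = 128.48°  ·
  (4,6): δ = 63.74°  ·
  (4,7): δ = 18.95°  ✓
  (5,6): δ = 115.26°  ·
  (5,7): δ = 70.48°  ·
  (6,7): δ = 135.22°  ·
antipodal pairs: 5

count = 5; pairs: (0,4), (1,5), (2,6), (3,7), (4,7)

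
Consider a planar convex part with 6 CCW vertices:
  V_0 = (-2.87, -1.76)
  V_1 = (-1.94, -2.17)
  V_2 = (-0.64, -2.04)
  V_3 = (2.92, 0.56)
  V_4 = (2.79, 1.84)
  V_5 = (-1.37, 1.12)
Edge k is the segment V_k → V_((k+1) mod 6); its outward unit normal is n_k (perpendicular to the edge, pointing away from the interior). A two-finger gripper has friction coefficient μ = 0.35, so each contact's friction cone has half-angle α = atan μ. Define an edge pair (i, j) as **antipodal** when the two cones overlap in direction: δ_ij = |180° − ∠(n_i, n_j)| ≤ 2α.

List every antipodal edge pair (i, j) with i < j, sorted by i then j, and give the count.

α = atan 0.35 = 19.29°;  2α = 38.58°
n_0 = (-0.4034, -0.9150)
n_1 = (+0.0995, -0.9950)
n_2 = (+0.5898, -0.8076)
n_3 = (+0.9949, +0.1010)
n_4 = (-0.1705, +0.9854)
n_5 = (-0.8869, +0.4619)
  (0,1): δ = 150.50°  ·
  (0,2): δ = 120.07°  ·
  (0,3): δ = 60.41°  ·
  (0,4): δ = 33.61°  ✓
  (0,5): δ = 86.28°  ·
  (1,2): δ = 149.57°  ·
  (1,3): δ = 89.91°  ·
  (1,4): δ = 4.11°  ✓
  (1,5): δ = 56.78°  ·
  (2,3): δ = 120.34°  ·
  (2,4): δ = 26.32°  ✓
  (2,5): δ = 26.35°  ✓
  (3,4): δ = 85.98°  ·
  (3,5): δ = 33.31°  ✓
  (4,5): δ = 127.33°  ·
antipodal pairs: 5

count = 5; pairs: (0,4), (1,4), (2,4), (2,5), (3,5)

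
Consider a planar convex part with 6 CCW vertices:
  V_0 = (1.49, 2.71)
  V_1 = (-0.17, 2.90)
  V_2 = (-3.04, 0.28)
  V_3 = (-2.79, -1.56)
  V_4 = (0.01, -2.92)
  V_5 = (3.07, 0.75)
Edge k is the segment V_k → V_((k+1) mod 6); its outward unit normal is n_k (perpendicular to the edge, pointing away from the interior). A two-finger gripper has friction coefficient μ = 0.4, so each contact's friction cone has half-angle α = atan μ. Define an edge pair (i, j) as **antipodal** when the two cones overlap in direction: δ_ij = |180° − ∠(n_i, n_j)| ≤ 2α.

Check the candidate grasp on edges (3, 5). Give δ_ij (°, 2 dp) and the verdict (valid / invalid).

α = atan 0.4 = 21.80°;  2α = 43.60°
edge 3: e_3 = (+2.80, -1.36);  n_3 = (-0.4369, -0.8995)
edge 5: e_5 = (-1.58, +1.96);  n_5 = (+0.7785, +0.6276)
∠(n_3, n_5) = 154.78°
δ = |180° − 154.78°| = 25.22°
25.22° ≤ 2α = 43.60°  →  valid

δ = 25.22°, valid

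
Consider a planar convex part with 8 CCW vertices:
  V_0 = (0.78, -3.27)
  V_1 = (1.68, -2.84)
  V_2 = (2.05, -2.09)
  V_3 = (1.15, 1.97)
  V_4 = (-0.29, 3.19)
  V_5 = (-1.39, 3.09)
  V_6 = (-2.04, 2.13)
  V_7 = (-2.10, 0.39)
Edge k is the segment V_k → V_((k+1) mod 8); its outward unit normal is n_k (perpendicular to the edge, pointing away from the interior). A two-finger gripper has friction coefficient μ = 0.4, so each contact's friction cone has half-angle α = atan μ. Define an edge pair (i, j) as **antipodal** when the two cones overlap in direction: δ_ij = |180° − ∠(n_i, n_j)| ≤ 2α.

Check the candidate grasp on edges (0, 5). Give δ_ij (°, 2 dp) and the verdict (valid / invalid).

δ = 30.36°, valid

α = atan 0.4 = 21.80°;  2α = 43.60°
edge 0: e_0 = (+0.90, +0.43);  n_0 = (+0.4311, -0.9023)
edge 5: e_5 = (-0.65, -0.96);  n_5 = (-0.8280, +0.5607)
∠(n_0, n_5) = 149.64°
δ = |180° − 149.64°| = 30.36°
30.36° ≤ 2α = 43.60°  →  valid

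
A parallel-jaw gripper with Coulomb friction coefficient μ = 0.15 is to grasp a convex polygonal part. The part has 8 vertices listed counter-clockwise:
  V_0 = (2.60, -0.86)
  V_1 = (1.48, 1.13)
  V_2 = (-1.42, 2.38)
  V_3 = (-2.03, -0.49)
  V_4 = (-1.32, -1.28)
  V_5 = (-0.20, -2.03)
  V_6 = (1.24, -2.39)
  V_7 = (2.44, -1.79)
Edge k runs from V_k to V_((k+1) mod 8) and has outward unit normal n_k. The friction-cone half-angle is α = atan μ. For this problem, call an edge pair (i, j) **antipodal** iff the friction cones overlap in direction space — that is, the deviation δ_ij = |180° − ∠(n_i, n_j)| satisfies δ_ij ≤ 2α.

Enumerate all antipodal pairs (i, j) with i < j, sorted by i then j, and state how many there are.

α = atan 0.15 = 8.53°;  2α = 17.06°
n_0 = (+0.8715, +0.4905)
n_1 = (+0.3958, +0.9183)
n_2 = (-0.9782, +0.2079)
n_3 = (-0.7438, -0.6684)
n_4 = (-0.5564, -0.8309)
n_5 = (-0.2425, -0.9701)
n_6 = (+0.4472, -0.8944)
n_7 = (+0.9855, -0.1696)
  (0,1): δ = 142.69°  ·
  (0,2): δ = 41.37°  ·
  (0,3): δ = 12.58°  ✓
  (0,4): δ = 26.82°  ·
  (0,5): δ = 46.59°  ·
  (0,6): δ = 87.19°  ·
  (0,7): δ = 140.87°  ·
  (1,2): δ = 78.68°  ·
  (1,3): δ = 24.74°  ·
  (1,4): δ = 10.49°  ✓
  (1,5): δ = 9.28°  ✓
  (1,6): δ = 49.88°  ·
  (1,7): δ = 103.56°  ·
  (2,3): δ = 126.05°  ·
  (2,4): δ = 111.81°  ·
  (2,5): δ = 92.04°  ·
  (2,6): δ = 51.44°  ·
  (2,7): δ = 2.24°  ✓
  (3,4): δ = 165.76°  ·
  (3,5): δ = 145.98°  ·
  (3,6): δ = 105.38°  ·
  (3,7): δ = 51.71°  ·
  (4,5): δ = 160.23°  ·
  (4,6): δ = 119.63°  ·
  (4,7): δ = 65.95°  ·
  (5,6): δ = 139.40°  ·
  (5,7): δ = 85.73°  ·
  (6,7): δ = 126.33°  ·
antipodal pairs: 4

count = 4; pairs: (0,3), (1,4), (1,5), (2,7)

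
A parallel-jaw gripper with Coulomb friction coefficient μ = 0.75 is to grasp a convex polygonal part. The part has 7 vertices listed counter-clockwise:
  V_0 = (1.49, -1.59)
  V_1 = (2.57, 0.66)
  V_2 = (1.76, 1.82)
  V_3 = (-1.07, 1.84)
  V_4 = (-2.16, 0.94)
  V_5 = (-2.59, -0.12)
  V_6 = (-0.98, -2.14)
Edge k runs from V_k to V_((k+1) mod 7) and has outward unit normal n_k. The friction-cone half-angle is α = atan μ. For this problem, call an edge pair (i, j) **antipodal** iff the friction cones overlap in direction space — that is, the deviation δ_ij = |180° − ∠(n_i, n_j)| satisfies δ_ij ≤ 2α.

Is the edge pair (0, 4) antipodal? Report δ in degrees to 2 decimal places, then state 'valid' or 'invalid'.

α = atan 0.75 = 36.87°;  2α = 73.74°
edge 0: e_0 = (+1.08, +2.25);  n_0 = (+0.9015, -0.4327)
edge 4: e_4 = (-0.43, -1.06);  n_4 = (-0.9267, +0.3759)
∠(n_0, n_4) = 176.44°
δ = |180° − 176.44°| = 3.56°
3.56° ≤ 2α = 73.74°  →  valid

δ = 3.56°, valid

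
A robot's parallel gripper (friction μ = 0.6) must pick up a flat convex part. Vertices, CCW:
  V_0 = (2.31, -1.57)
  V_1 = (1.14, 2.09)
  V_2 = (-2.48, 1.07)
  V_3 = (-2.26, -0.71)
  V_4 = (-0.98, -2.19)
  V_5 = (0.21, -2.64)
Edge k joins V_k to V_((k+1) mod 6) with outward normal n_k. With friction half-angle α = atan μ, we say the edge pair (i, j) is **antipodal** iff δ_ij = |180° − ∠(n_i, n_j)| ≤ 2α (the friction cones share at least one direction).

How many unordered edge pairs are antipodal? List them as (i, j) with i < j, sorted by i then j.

α = atan 0.6 = 30.96°;  2α = 61.93°
n_0 = (+0.9525, +0.3045)
n_1 = (-0.2712, +0.9625)
n_2 = (-0.9924, -0.1227)
n_3 = (-0.7564, -0.6542)
n_4 = (-0.3537, -0.9354)
n_5 = (+0.4540, -0.8910)
  (0,1): δ = 91.99°  ·
  (0,2): δ = 10.68°  ✓
  (0,3): δ = 23.13°  ✓
  (0,4): δ = 51.56°  ✓
  (0,5): δ = 99.27°  ·
  (1,2): δ = 98.69°  ·
  (1,3): δ = 64.88°  ·
  (1,4): δ = 36.45°  ✓
  (1,5): δ = 11.26°  ✓
  (2,3): δ = 146.19°  ·
  (2,4): δ = 117.76°  ·
  (2,5): δ = 70.05°  ·
  (3,4): δ = 151.57°  ·
  (3,5): δ = 103.86°  ·
  (4,5): δ = 132.29°  ·
antipodal pairs: 5

count = 5; pairs: (0,2), (0,3), (0,4), (1,4), (1,5)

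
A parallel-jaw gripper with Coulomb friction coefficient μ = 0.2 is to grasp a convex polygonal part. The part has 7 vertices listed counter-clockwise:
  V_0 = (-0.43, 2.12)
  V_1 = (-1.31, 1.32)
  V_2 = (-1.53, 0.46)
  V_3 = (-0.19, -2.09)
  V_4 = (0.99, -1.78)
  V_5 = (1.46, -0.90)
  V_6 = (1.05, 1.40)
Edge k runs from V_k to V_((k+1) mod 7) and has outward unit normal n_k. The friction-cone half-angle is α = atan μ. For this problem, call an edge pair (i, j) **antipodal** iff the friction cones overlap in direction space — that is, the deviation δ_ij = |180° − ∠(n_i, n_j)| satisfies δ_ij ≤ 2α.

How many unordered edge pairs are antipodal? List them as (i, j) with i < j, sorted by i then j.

α = atan 0.2 = 11.31°;  2α = 22.62°
n_0 = (-0.6727, +0.7399)
n_1 = (-0.9688, +0.2478)
n_2 = (-0.8852, -0.4652)
n_3 = (+0.2541, -0.9672)
n_4 = (+0.8821, -0.4711)
n_5 = (+0.9845, +0.1755)
n_6 = (+0.4375, +0.8992)
  (0,1): δ = 146.62°  ·
  (0,2): δ = 104.55°  ·
  (0,3): δ = 27.55°  ·
  (0,4): δ = 19.62°  ✓
  (0,5): δ = 57.83°  ·
  (0,6): δ = 111.78°  ·
  (1,2): δ = 137.93°  ·
  (1,3): δ = 60.93°  ·
  (1,4): δ = 13.76°  ✓
  (1,5): δ = 24.46°  ·
  (1,6): δ = 78.41°  ·
  (2,3): δ = 103.00°  ·
  (2,4): δ = 55.83°  ·
  (2,5): δ = 17.61°  ✓
  (2,6): δ = 36.34°  ·
  (3,4): δ = 132.83°  ·
  (3,5): δ = 94.61°  ·
  (3,6): δ = 40.66°  ·
  (4,5): δ = 141.79°  ·
  (4,6): δ = 87.84°  ·
  (5,6): δ = 126.05°  ·
antipodal pairs: 3

count = 3; pairs: (0,4), (1,4), (2,5)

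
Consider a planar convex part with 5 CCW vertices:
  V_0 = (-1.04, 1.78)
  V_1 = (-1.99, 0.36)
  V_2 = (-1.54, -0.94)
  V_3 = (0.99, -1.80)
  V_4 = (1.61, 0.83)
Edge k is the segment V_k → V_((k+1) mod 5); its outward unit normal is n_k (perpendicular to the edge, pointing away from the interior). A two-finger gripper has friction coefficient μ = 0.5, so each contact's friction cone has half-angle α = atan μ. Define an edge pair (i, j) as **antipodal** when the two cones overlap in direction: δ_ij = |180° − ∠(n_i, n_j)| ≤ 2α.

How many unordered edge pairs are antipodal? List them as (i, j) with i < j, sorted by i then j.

count = 4; pairs: (0,3), (1,3), (1,4), (2,4)

α = atan 0.5 = 26.57°;  2α = 53.13°
n_0 = (-0.8311, +0.5561)
n_1 = (-0.9450, -0.3271)
n_2 = (-0.3218, -0.9468)
n_3 = (+0.9733, -0.2295)
n_4 = (+0.3375, +0.9413)
  (0,1): δ = 127.12°  ·
  (0,2): δ = 74.99°  ·
  (0,3): δ = 20.52°  ✓
  (0,4): δ = 104.06°  ·
  (1,2): δ = 127.87°  ·
  (1,3): δ = 32.36°  ✓
  (1,4): δ = 51.18°  ✓
  (2,3): δ = 84.49°  ·
  (2,4): δ = 0.95°  ✓
  (3,4): δ = 96.46°  ·
antipodal pairs: 4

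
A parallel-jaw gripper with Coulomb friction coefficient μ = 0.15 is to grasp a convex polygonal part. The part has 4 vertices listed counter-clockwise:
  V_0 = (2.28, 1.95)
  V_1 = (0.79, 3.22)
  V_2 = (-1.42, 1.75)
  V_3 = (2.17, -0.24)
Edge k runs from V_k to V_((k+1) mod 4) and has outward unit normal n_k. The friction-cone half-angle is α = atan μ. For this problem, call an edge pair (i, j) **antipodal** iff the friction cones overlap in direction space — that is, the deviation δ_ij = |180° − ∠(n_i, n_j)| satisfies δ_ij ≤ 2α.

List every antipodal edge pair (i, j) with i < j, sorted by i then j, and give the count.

α = atan 0.15 = 8.53°;  2α = 17.06°
n_0 = (+0.6487, +0.7611)
n_1 = (-0.5538, +0.8326)
n_2 = (-0.4848, -0.8746)
n_3 = (+0.9987, -0.0502)
  (0,1): δ = 105.93°  ·
  (0,2): δ = 11.44°  ✓
  (0,3): δ = 127.57°  ·
  (1,2): δ = 62.63°  ·
  (1,3): δ = 53.49°  ·
  (2,3): δ = 63.88°  ·
antipodal pairs: 1

count = 1; pairs: (0,2)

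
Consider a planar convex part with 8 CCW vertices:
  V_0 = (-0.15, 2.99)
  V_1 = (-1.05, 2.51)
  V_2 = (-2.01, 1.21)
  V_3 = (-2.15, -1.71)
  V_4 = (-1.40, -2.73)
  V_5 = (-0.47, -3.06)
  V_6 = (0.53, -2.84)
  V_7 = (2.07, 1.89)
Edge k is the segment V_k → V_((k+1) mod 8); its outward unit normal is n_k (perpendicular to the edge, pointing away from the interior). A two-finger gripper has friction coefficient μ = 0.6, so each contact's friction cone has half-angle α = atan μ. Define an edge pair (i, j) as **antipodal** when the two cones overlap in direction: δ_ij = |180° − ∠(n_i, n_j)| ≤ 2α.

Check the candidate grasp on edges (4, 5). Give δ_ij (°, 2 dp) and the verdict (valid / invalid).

α = atan 0.6 = 30.96°;  2α = 61.93°
edge 4: e_4 = (+0.93, -0.33);  n_4 = (-0.3344, -0.9424)
edge 5: e_5 = (+1.00, +0.22);  n_5 = (+0.2149, -0.9766)
∠(n_4, n_5) = 31.94°
δ = |180° − 31.94°| = 148.06°
148.06° > 2α = 61.93°  →  invalid

δ = 148.06°, invalid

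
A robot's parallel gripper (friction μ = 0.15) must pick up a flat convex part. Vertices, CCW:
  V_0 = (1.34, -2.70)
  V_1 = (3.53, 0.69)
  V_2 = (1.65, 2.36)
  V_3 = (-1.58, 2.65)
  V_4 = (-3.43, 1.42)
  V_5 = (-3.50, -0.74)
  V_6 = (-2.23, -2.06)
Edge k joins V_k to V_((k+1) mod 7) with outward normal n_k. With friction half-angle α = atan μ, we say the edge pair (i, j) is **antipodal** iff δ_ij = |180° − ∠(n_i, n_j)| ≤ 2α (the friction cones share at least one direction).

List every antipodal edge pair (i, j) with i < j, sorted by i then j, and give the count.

count = 2; pairs: (1,5), (2,6)

α = atan 0.15 = 8.53°;  2α = 17.06°
n_0 = (+0.8400, -0.5426)
n_1 = (+0.6641, +0.7476)
n_2 = (+0.0894, +0.9960)
n_3 = (-0.5537, +0.8327)
n_4 = (-0.9995, +0.0324)
n_5 = (-0.7206, -0.6933)
n_6 = (-0.1765, -0.9843)
  (0,1): δ = 98.75°  ·
  (0,2): δ = 62.27°  ·
  (0,3): δ = 23.52°  ·
  (0,4): δ = 31.01°  ·
  (0,5): δ = 76.76°  ·
  (0,6): δ = 112.70°  ·
  (1,2): δ = 143.52°  ·
  (1,3): δ = 104.77°  ·
  (1,4): δ = 50.24°  ·
  (1,5): δ = 4.49°  ✓
  (1,6): δ = 31.45°  ·
  (2,3): δ = 141.25°  ·
  (2,4): δ = 86.73°  ·
  (2,5): δ = 40.98°  ·
  (2,6): δ = 5.03°  ✓
  (3,4): δ = 125.47°  ·
  (3,5): δ = 79.72°  ·
  (3,6): δ = 43.78°  ·
  (4,5): δ = 134.25°  ·
  (4,6): δ = 98.31°  ·
  (5,6): δ = 144.06°  ·
antipodal pairs: 2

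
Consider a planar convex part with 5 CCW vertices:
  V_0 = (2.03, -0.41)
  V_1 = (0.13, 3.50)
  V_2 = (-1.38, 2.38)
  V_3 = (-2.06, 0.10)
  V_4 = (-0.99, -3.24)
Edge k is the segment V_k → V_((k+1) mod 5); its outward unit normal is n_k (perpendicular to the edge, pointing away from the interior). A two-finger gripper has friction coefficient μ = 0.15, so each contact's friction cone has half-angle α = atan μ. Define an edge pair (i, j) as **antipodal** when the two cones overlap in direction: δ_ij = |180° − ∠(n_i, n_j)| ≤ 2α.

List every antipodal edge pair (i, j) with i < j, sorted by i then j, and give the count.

α = atan 0.15 = 8.53°;  2α = 17.06°
n_0 = (+0.8994, +0.4371)
n_1 = (-0.5957, +0.8032)
n_2 = (-0.9583, +0.2858)
n_3 = (-0.9523, -0.3051)
n_4 = (+0.6838, -0.7297)
  (0,1): δ = 79.35°  ·
  (0,2): δ = 42.52°  ·
  (0,3): δ = 8.15°  ✓
  (0,4): δ = 107.22°  ·
  (1,2): δ = 143.17°  ·
  (1,3): δ = 108.80°  ·
  (1,4): δ = 6.57°  ✓
  (2,3): δ = 145.63°  ·
  (2,4): δ = 30.25°  ·
  (3,4): δ = 64.62°  ·
antipodal pairs: 2

count = 2; pairs: (0,3), (1,4)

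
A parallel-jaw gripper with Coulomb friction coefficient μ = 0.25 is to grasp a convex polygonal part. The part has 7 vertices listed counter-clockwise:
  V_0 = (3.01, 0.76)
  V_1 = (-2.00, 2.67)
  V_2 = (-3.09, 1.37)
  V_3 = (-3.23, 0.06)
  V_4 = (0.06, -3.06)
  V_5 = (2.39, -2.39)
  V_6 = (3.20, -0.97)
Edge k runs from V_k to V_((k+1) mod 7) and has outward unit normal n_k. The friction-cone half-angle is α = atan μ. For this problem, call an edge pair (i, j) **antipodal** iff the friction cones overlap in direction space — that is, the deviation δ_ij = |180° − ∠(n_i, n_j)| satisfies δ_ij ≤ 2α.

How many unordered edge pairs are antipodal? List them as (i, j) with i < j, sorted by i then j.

α = atan 0.25 = 14.04°;  2α = 28.07°
n_0 = (+0.3562, +0.9344)
n_1 = (-0.7663, +0.6425)
n_2 = (-0.9943, +0.1063)
n_3 = (-0.6881, -0.7256)
n_4 = (+0.2764, -0.9611)
n_5 = (+0.8686, -0.4955)
n_6 = (+0.9940, +0.1092)
  (0,1): δ = 109.11°  ·
  (0,2): δ = 75.23°  ·
  (0,3): δ = 22.61°  ✓
  (0,4): δ = 36.91°  ·
  (0,5): δ = 81.17°  ·
  (0,6): δ = 117.14°  ·
  (1,2): δ = 146.12°  ·
  (1,3): δ = 93.50°  ·
  (1,4): δ = 33.98°  ·
  (1,5): δ = 10.28°  ✓
  (1,6): δ = 46.25°  ·
  (2,3): δ = 127.38°  ·
  (2,4): δ = 67.86°  ·
  (2,5): δ = 23.60°  ✓
  (2,6): δ = 12.37°  ✓
  (3,4): δ = 120.48°  ·
  (3,5): δ = 76.22°  ·
  (3,6): δ = 40.25°  ·
  (4,5): δ = 135.74°  ·
  (4,6): δ = 99.78°  ·
  (5,6): δ = 144.03°  ·
antipodal pairs: 4

count = 4; pairs: (0,3), (1,5), (2,5), (2,6)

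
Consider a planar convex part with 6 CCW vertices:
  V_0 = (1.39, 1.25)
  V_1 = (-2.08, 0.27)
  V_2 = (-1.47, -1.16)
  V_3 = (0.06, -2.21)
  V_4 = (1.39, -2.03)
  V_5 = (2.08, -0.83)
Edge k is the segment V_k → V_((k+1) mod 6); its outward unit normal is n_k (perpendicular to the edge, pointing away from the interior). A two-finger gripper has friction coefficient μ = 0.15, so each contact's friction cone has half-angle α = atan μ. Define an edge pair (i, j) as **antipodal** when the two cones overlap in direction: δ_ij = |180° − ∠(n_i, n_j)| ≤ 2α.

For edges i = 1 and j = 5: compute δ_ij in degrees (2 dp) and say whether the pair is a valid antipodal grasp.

δ = 4.75°, valid

α = atan 0.15 = 8.53°;  2α = 17.06°
edge 1: e_1 = (+0.61, -1.43);  n_1 = (-0.9198, -0.3924)
edge 5: e_5 = (-0.69, +2.08);  n_5 = (+0.9491, +0.3149)
∠(n_1, n_5) = 175.25°
δ = |180° − 175.25°| = 4.75°
4.75° ≤ 2α = 17.06°  →  valid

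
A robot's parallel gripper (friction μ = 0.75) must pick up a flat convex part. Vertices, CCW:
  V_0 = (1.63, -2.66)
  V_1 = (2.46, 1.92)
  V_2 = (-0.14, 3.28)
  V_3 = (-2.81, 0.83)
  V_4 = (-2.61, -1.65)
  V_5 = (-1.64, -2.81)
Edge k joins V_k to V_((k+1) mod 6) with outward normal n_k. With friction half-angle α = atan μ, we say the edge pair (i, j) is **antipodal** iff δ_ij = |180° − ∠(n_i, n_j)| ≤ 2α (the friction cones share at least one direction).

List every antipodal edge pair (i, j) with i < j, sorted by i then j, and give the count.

count = 7; pairs: (0,2), (0,3), (0,4), (1,3), (1,4), (1,5), (2,5)

α = atan 0.75 = 36.87°;  2α = 73.74°
n_0 = (+0.9840, -0.1783)
n_1 = (+0.4635, +0.8861)
n_2 = (-0.6761, +0.7368)
n_3 = (-0.9968, -0.0804)
n_4 = (-0.7671, -0.6415)
n_5 = (+0.0458, -0.9989)
  (0,1): δ = 107.34°  ·
  (0,2): δ = 37.19°  ✓
  (0,3): δ = 14.88°  ✓
  (0,4): δ = 50.17°  ✓
  (0,5): δ = 102.90°  ·
  (1,2): δ = 109.85°  ·
  (1,3): δ = 57.78°  ✓
  (1,4): δ = 22.48°  ✓
  (1,5): δ = 30.24°  ✓
  (2,3): δ = 127.93°  ·
  (2,4): δ = 92.64°  ·
  (2,5): δ = 39.91°  ✓
  (3,4): δ = 144.71°  ·
  (3,5): δ = 91.98°  ·
  (4,5): δ = 127.28°  ·
antipodal pairs: 7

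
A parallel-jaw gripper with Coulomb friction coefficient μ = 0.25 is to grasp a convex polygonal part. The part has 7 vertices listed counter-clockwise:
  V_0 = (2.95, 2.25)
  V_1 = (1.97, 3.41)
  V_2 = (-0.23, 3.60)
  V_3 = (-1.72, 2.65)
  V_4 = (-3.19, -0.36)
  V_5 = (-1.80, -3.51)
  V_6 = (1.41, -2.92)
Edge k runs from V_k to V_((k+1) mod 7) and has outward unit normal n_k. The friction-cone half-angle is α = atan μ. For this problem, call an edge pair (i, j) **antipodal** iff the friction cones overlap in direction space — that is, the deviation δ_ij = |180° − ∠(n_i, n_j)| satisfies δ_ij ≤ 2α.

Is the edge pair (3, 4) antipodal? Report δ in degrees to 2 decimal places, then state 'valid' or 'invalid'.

δ = 130.16°, invalid

α = atan 0.25 = 14.04°;  2α = 28.07°
edge 3: e_3 = (-1.47, -3.01);  n_3 = (-0.8986, +0.4388)
edge 4: e_4 = (+1.39, -3.15);  n_4 = (-0.9149, -0.4037)
∠(n_3, n_4) = 49.84°
δ = |180° − 49.84°| = 130.16°
130.16° > 2α = 28.07°  →  invalid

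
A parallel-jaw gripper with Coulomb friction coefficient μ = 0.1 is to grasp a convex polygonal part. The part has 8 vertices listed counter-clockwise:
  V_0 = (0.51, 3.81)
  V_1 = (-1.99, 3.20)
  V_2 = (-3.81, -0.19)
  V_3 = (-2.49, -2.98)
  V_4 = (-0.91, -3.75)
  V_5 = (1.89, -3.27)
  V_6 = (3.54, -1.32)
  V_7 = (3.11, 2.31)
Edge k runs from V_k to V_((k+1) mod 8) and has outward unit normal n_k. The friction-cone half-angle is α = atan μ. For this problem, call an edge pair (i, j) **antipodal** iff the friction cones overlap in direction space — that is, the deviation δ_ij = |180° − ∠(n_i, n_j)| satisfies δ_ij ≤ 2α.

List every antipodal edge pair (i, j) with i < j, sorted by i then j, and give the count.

α = atan 0.1 = 5.71°;  2α = 11.42°
n_0 = (-0.2370, +0.9715)
n_1 = (-0.8811, +0.4730)
n_2 = (-0.9039, -0.4277)
n_3 = (-0.4381, -0.8989)
n_4 = (+0.1690, -0.9856)
n_5 = (+0.7634, -0.6459)
n_6 = (+0.9931, +0.1176)
n_7 = (+0.4997, +0.8662)
  (0,1): δ = 131.94°  ·
  (0,2): δ = 78.39°  ·
  (0,3): δ = 39.69°  ·
  (0,4): δ = 3.98°  ✓
  (0,5): δ = 36.05°  ·
  (0,6): δ = 83.04°  ·
  (0,7): δ = 136.31°  ·
  (1,2): δ = 126.45°  ·
  (1,3): δ = 87.75°  ·
  (1,4): δ = 52.04°  ·
  (1,5): δ = 12.01°  ·
  (1,6): δ = 34.99°  ·
  (1,7): δ = 88.25°  ·
  (2,3): δ = 141.30°  ·
  (2,4): δ = 105.59°  ·
  (2,5): δ = 65.56°  ·
  (2,6): δ = 18.56°  ·
  (2,7): δ = 34.70°  ·
  (3,4): δ = 144.29°  ·
  (3,5): δ = 104.25°  ·
  (3,6): δ = 57.26°  ·
  (3,7): δ = 4.00°  ✓
  (4,5): δ = 139.96°  ·
  (4,6): δ = 92.97°  ·
  (4,7): δ = 39.71°  ·
  (5,6): δ = 133.01°  ·
  (5,7): δ = 79.75°  ·
  (6,7): δ = 126.74°  ·
antipodal pairs: 2

count = 2; pairs: (0,4), (3,7)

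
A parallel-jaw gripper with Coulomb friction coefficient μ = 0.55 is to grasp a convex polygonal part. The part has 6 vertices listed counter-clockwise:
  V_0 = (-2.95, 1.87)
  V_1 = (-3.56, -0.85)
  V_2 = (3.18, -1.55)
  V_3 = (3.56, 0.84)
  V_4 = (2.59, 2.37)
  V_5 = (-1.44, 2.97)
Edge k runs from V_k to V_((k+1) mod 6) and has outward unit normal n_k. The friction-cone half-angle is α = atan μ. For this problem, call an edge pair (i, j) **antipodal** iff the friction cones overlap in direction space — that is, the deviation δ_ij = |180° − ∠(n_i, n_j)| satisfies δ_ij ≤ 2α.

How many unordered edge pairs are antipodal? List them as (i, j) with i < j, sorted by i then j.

count = 6; pairs: (0,2), (0,3), (1,3), (1,4), (1,5), (2,5)

α = atan 0.55 = 28.81°;  2α = 57.62°
n_0 = (-0.9758, +0.2188)
n_1 = (-0.1033, -0.9947)
n_2 = (+0.9876, -0.1570)
n_3 = (+0.8446, +0.5354)
n_4 = (+0.1473, +0.9891)
n_5 = (-0.5888, +0.8083)
  (0,1): δ = 83.29°  ·
  (0,2): δ = 3.61°  ✓
  (0,3): δ = 45.01°  ✓
  (0,4): δ = 94.17°  ·
  (0,5): δ = 138.71°  ·
  (1,2): δ = 93.10°  ·
  (1,3): δ = 51.70°  ✓
  (1,4): δ = 2.54°  ✓
  (1,5): δ = 42.00°  ✓
  (2,3): δ = 138.59°  ·
  (2,4): δ = 89.43°  ·
  (2,5): δ = 44.89°  ✓
  (3,4): δ = 130.84°  ·
  (3,5): δ = 86.30°  ·
  (4,5): δ = 135.46°  ·
antipodal pairs: 6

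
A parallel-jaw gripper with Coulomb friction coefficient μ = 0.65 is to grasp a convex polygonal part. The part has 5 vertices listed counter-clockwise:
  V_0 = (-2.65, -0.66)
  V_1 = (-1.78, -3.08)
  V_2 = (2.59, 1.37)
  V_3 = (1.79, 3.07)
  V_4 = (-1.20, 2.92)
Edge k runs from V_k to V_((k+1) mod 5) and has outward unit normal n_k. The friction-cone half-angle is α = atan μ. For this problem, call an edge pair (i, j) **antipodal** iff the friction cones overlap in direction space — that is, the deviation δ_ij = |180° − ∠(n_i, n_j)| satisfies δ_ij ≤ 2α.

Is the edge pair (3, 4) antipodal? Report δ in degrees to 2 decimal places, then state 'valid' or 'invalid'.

α = atan 0.65 = 33.02°;  2α = 66.05°
edge 3: e_3 = (-2.99, -0.15);  n_3 = (-0.0501, +0.9987)
edge 4: e_4 = (-1.45, -3.58);  n_4 = (-0.9269, +0.3754)
∠(n_3, n_4) = 65.08°
δ = |180° − 65.08°| = 114.92°
114.92° > 2α = 66.05°  →  invalid

δ = 114.92°, invalid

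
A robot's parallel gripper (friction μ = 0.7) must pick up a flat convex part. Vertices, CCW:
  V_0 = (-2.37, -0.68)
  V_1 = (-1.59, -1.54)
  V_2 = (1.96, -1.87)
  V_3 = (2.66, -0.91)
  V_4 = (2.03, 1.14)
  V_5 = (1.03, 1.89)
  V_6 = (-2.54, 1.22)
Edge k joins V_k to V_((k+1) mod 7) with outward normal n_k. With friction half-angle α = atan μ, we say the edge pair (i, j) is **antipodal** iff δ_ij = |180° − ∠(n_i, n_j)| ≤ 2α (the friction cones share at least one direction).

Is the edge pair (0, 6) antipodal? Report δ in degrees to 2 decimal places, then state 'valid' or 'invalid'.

α = atan 0.7 = 34.99°;  2α = 69.98°
edge 0: e_0 = (+0.78, -0.86);  n_0 = (-0.7407, -0.6718)
edge 6: e_6 = (+0.17, -1.90);  n_6 = (-0.9960, -0.0891)
∠(n_0, n_6) = 37.09°
δ = |180° − 37.09°| = 142.91°
142.91° > 2α = 69.98°  →  invalid

δ = 142.91°, invalid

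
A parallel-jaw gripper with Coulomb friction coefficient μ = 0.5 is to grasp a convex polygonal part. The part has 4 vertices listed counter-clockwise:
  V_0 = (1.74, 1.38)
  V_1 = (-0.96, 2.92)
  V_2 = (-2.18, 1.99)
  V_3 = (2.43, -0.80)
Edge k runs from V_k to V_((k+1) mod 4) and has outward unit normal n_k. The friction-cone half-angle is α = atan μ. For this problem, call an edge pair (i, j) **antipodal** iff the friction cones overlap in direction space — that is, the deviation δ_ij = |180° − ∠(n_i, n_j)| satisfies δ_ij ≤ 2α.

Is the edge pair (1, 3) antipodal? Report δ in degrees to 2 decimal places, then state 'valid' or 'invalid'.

α = atan 0.5 = 26.57°;  2α = 53.13°
edge 1: e_1 = (-1.22, -0.93);  n_1 = (-0.6062, +0.7953)
edge 3: e_3 = (-0.69, +2.18);  n_3 = (+0.9534, +0.3018)
∠(n_1, n_3) = 109.75°
δ = |180° − 109.75°| = 70.25°
70.25° > 2α = 53.13°  →  invalid

δ = 70.25°, invalid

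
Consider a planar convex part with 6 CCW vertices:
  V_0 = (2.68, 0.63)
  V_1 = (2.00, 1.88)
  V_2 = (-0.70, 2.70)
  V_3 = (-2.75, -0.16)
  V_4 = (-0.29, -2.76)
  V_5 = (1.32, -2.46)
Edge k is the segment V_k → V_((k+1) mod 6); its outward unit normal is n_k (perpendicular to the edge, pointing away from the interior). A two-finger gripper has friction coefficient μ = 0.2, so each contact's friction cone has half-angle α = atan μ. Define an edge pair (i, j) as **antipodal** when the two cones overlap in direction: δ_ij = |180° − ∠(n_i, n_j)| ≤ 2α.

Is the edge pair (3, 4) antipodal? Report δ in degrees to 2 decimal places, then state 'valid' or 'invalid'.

α = atan 0.2 = 11.31°;  2α = 22.62°
edge 3: e_3 = (+2.46, -2.60);  n_3 = (-0.7264, -0.6873)
edge 4: e_4 = (+1.61, +0.30);  n_4 = (+0.1832, -0.9831)
∠(n_3, n_4) = 57.14°
δ = |180° − 57.14°| = 122.86°
122.86° > 2α = 22.62°  →  invalid

δ = 122.86°, invalid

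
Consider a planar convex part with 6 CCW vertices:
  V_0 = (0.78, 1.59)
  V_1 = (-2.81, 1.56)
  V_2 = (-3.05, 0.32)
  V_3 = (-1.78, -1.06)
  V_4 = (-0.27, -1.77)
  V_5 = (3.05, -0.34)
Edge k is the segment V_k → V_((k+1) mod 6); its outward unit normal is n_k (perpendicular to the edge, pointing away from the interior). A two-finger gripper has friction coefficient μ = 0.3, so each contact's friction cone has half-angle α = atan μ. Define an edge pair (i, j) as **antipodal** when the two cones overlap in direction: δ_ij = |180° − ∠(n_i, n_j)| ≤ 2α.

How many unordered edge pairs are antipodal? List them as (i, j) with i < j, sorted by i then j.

α = atan 0.3 = 16.70°;  2α = 33.40°
n_0 = (-0.0084, +1.0000)
n_1 = (-0.9818, +0.1900)
n_2 = (-0.7358, -0.6772)
n_3 = (-0.4255, -0.9050)
n_4 = (+0.3956, -0.9184)
n_5 = (+0.6477, +0.7619)
  (0,1): δ = 101.43°  ·
  (0,2): δ = 47.86°  ·
  (0,3): δ = 25.66°  ✓
  (0,4): δ = 22.82°  ✓
  (0,5): δ = 139.15°  ·
  (1,2): δ = 126.42°  ·
  (1,3): δ = 104.23°  ·
  (1,4): δ = 55.74°  ·
  (1,5): δ = 60.58°  ·
  (2,3): δ = 157.81°  ·
  (2,4): δ = 109.32°  ·
  (2,5): δ = 7.01°  ✓
  (3,4): δ = 131.51°  ·
  (3,5): δ = 15.19°  ✓
  (4,5): δ = 63.67°  ·
antipodal pairs: 4

count = 4; pairs: (0,3), (0,4), (2,5), (3,5)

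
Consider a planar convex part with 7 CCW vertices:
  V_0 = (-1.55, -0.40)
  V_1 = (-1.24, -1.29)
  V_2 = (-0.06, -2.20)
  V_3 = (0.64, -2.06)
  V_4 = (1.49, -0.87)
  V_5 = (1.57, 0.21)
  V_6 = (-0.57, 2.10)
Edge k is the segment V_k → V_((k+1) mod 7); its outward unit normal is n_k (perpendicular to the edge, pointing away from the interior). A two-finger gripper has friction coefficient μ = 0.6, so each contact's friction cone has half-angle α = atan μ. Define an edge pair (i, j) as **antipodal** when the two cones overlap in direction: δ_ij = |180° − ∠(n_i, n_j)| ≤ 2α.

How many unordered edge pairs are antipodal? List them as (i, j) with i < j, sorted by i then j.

α = atan 0.6 = 30.96°;  2α = 61.93°
n_0 = (-0.9444, -0.3289)
n_1 = (-0.6107, -0.7919)
n_2 = (+0.1961, -0.9806)
n_3 = (+0.8137, -0.5812)
n_4 = (+0.9973, -0.0739)
n_5 = (+0.6620, +0.7495)
n_6 = (-0.9310, +0.3650)
  (0,1): δ = 146.84°  ·
  (0,2): δ = 97.89°  ·
  (0,3): δ = 54.74°  ✓
  (0,4): δ = 23.44°  ✓
  (0,5): δ = 29.35°  ✓
  (0,6): δ = 139.39°  ·
  (1,2): δ = 131.05°  ·
  (1,3): δ = 87.90°  ·
  (1,4): δ = 56.60°  ✓
  (1,5): δ = 3.81°  ✓
  (1,6): δ = 106.23°  ·
  (2,3): δ = 136.85°  ·
  (2,4): δ = 105.55°  ·
  (2,5): δ = 52.76°  ✓
  (2,6): δ = 57.28°  ✓
  (3,4): δ = 148.70°  ·
  (3,5): δ = 95.91°  ·
  (3,6): δ = 14.13°  ✓
  (4,5): δ = 127.21°  ·
  (4,6): δ = 17.17°  ✓
  (5,6): δ = 69.95°  ·
antipodal pairs: 9

count = 9; pairs: (0,3), (0,4), (0,5), (1,4), (1,5), (2,5), (2,6), (3,6), (4,6)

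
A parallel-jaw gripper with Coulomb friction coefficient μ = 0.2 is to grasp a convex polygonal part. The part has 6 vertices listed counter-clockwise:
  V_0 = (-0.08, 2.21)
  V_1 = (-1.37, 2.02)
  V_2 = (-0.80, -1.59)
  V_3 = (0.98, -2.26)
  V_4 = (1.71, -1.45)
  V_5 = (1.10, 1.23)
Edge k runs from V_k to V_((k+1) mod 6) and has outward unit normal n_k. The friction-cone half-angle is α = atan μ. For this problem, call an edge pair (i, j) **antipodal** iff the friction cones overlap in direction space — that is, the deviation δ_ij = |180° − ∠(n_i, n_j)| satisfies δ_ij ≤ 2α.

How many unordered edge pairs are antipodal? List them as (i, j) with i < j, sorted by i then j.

count = 2; pairs: (1,4), (2,5)

α = atan 0.2 = 11.31°;  2α = 22.62°
n_0 = (-0.1457, +0.9893)
n_1 = (-0.9878, -0.1560)
n_2 = (-0.3523, -0.9359)
n_3 = (+0.7428, -0.6695)
n_4 = (+0.9751, +0.2219)
n_5 = (+0.6389, +0.7693)
  (0,1): δ = 89.41°  ·
  (0,2): δ = 29.01°  ·
  (0,3): δ = 39.60°  ·
  (0,4): δ = 94.44°  ·
  (0,5): δ = 131.91°  ·
  (1,2): δ = 119.60°  ·
  (1,3): δ = 51.00°  ·
  (1,4): δ = 3.85°  ✓
  (1,5): δ = 41.32°  ·
  (2,3): δ = 111.40°  ·
  (2,4): δ = 56.55°  ·
  (2,5): δ = 19.08°  ✓
  (3,4): δ = 125.15°  ·
  (3,5): δ = 87.68°  ·
  (4,5): δ = 142.53°  ·
antipodal pairs: 2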